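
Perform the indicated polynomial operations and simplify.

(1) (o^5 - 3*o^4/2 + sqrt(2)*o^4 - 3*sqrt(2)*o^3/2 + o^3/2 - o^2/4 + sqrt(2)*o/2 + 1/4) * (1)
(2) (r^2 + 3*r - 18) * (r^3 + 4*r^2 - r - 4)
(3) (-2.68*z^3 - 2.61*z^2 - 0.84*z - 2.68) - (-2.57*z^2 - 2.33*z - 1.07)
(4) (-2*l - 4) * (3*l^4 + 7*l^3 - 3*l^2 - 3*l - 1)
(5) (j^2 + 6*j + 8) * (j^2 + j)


(1) = o^5 - 3*o^4/2 + sqrt(2)*o^4 - 3*sqrt(2)*o^3/2 + o^3/2 - o^2/4 + sqrt(2)*o/2 + 1/4
(2) = r^5 + 7*r^4 - 7*r^3 - 79*r^2 + 6*r + 72
(3) = -2.68*z^3 - 0.04*z^2 + 1.49*z - 1.61
(4) = -6*l^5 - 26*l^4 - 22*l^3 + 18*l^2 + 14*l + 4
(5) = j^4 + 7*j^3 + 14*j^2 + 8*j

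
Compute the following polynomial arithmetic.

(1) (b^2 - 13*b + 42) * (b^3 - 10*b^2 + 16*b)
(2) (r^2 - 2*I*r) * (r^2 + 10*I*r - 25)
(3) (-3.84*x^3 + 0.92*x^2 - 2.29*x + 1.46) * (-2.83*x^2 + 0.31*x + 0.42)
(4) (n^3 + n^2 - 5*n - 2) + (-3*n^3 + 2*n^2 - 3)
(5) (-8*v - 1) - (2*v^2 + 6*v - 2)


(1) = b^5 - 23*b^4 + 188*b^3 - 628*b^2 + 672*b
(2) = r^4 + 8*I*r^3 - 5*r^2 + 50*I*r
(3) = 10.8672*x^5 - 3.794*x^4 + 5.1531*x^3 - 4.4553*x^2 - 0.5092*x + 0.6132
(4) = -2*n^3 + 3*n^2 - 5*n - 5
(5) = -2*v^2 - 14*v + 1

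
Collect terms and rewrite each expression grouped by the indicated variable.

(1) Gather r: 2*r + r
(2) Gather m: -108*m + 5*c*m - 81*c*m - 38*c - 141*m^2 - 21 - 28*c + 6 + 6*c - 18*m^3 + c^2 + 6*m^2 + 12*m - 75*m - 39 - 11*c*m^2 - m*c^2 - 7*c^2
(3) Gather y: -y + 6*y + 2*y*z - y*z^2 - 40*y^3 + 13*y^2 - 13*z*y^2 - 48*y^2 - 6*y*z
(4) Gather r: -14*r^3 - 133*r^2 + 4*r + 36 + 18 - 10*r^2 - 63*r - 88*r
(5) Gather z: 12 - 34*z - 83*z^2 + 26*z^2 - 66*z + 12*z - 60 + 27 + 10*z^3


(1) = 3*r
(2) = -6*c^2 - 60*c - 18*m^3 + m^2*(-11*c - 135) + m*(-c^2 - 76*c - 171) - 54
(3) = -40*y^3 + y^2*(-13*z - 35) + y*(-z^2 - 4*z + 5)
(4) = -14*r^3 - 143*r^2 - 147*r + 54
(5) = 10*z^3 - 57*z^2 - 88*z - 21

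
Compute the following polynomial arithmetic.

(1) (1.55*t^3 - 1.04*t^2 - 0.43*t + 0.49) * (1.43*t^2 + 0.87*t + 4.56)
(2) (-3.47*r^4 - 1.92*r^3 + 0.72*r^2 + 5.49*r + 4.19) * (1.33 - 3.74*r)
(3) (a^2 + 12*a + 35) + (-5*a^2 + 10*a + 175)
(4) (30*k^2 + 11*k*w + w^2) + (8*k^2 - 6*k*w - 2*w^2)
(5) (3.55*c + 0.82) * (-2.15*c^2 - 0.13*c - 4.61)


(1) = 2.2165*t^5 - 0.1387*t^4 + 5.5483*t^3 - 4.4158*t^2 - 1.5345*t + 2.2344
(2) = 12.9778*r^5 + 2.5657*r^4 - 5.2464*r^3 - 19.575*r^2 - 8.3689*r + 5.5727
(3) = -4*a^2 + 22*a + 210
(4) = 38*k^2 + 5*k*w - w^2
(5) = -7.6325*c^3 - 2.2245*c^2 - 16.4721*c - 3.7802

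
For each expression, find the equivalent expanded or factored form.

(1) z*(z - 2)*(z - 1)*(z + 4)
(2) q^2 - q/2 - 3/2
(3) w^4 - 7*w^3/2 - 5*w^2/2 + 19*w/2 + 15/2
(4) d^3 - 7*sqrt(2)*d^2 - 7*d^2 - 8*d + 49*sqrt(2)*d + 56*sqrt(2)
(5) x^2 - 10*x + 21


(1) = z^4 + z^3 - 10*z^2 + 8*z
(2) = (q - 3/2)*(q + 1)
(3) = (w - 3)*(w - 5/2)*(w + 1)^2
(4) = (d - 8)*(d + 1)*(d - 7*sqrt(2))
(5) = (x - 7)*(x - 3)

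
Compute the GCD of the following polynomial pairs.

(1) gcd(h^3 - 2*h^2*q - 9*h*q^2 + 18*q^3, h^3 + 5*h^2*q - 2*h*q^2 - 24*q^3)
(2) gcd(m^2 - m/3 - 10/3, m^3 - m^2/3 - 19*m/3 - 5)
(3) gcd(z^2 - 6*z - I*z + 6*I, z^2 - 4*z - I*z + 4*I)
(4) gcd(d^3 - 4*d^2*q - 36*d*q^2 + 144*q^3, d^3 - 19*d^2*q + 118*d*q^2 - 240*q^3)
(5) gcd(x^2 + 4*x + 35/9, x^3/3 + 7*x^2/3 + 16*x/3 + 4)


(1) = -h^2 - h*q + 6*q^2
(2) = gcd((m - 2)*(m + 5/3), (m - 3)*(m + 1)*(m + 5/3)) = m + 5/3
(3) = z - I
(4) = -d + 6*q
(5) = gcd((x + 5/3)*(x + 7/3), (x/3 + 1)*(x + 2)^2) = 1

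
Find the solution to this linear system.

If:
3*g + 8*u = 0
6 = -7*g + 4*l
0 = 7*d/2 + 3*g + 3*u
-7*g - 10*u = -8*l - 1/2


Then:
d = 375/602
g = -50/43
l = -23/43
u = 75/172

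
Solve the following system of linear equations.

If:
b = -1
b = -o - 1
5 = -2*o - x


Then:
b = -1
o = 0
x = -5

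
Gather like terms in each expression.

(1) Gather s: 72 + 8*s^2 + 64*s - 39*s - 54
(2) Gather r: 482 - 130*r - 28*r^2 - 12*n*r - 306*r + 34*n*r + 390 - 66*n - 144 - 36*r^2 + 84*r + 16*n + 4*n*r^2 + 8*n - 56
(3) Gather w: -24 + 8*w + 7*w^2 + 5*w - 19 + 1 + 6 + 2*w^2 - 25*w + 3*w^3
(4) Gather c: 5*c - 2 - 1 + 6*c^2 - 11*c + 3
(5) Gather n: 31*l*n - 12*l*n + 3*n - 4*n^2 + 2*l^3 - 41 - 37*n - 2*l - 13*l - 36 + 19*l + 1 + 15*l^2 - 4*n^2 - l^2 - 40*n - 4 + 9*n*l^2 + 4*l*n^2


(1) = 8*s^2 + 25*s + 18
(2) = -42*n + r^2*(4*n - 64) + r*(22*n - 352) + 672
(3) = 3*w^3 + 9*w^2 - 12*w - 36
(4) = 6*c^2 - 6*c
(5) = 2*l^3 + 14*l^2 + 4*l + n^2*(4*l - 8) + n*(9*l^2 + 19*l - 74) - 80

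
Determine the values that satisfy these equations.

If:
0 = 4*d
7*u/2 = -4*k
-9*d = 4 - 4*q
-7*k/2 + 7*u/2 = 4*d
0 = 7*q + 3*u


Then:
No Solution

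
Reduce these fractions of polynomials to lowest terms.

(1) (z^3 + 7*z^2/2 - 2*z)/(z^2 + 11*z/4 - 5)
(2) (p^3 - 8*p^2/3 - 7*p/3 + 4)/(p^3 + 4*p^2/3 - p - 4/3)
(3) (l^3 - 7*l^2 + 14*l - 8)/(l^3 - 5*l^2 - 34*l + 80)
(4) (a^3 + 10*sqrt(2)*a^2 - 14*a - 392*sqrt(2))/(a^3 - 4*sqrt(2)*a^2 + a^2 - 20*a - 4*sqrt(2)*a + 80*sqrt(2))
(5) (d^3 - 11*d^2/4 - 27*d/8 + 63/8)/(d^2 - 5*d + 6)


(1) = (4*z^2 - 2*z)/(4*z - 5)
(2) = (p - 3)/(p + 1)
(3) = (l^2 - 5*l + 4)/(l^2 - 3*l - 40)
(4) = (a^2 + 14*sqrt(2)*a + 98)/(a^2 + a - 20)
(5) = (8*d^2 + 2*d - 21)/(8*d - 16)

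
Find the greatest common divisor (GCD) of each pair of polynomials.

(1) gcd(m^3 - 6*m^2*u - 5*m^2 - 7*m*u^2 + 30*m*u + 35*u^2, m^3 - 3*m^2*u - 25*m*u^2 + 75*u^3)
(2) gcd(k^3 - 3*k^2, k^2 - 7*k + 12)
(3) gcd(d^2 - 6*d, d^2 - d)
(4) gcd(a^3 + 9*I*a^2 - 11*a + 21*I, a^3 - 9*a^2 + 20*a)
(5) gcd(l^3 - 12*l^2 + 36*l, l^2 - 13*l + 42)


(1) = 1
(2) = k - 3
(3) = d
(4) = 1
(5) = l - 6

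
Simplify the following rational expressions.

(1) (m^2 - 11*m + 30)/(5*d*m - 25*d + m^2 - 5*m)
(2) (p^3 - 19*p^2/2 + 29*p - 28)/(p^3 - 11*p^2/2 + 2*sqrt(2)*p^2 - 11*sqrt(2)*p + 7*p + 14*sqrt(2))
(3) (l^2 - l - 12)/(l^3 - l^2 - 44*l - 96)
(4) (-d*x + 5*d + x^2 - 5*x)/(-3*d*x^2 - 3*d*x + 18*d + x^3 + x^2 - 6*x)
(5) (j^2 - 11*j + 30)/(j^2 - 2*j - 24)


(1) = (m - 6)/(5*d + m)
(2) = (4*p - 16)/(4*p + 8*sqrt(2))
(3) = (l - 4)/(l^2 - 4*l - 32)
(4) = (-d*x + 5*d + x^2 - 5*x)/(-3*d*x^2 - 3*d*x + 18*d + x^3 + x^2 - 6*x)
(5) = (j - 5)/(j + 4)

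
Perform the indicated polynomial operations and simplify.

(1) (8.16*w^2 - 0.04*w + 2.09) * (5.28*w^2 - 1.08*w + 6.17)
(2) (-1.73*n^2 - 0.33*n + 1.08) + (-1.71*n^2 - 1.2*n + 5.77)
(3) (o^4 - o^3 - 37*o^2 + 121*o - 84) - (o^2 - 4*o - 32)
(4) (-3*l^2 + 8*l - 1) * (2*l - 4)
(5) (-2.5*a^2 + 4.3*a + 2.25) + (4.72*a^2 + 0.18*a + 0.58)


(1) = 43.0848*w^4 - 9.024*w^3 + 61.4256*w^2 - 2.504*w + 12.8953
(2) = -3.44*n^2 - 1.53*n + 6.85
(3) = o^4 - o^3 - 38*o^2 + 125*o - 52
(4) = -6*l^3 + 28*l^2 - 34*l + 4
(5) = 2.22*a^2 + 4.48*a + 2.83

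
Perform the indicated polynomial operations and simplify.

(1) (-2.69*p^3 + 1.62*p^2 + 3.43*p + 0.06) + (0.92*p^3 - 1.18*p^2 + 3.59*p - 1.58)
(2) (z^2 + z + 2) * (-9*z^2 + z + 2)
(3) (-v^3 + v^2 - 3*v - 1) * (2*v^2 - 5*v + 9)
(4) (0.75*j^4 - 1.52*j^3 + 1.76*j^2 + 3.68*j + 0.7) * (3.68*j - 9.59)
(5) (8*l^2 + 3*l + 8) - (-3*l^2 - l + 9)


(1) = -1.77*p^3 + 0.44*p^2 + 7.02*p - 1.52
(2) = -9*z^4 - 8*z^3 - 15*z^2 + 4*z + 4
(3) = -2*v^5 + 7*v^4 - 20*v^3 + 22*v^2 - 22*v - 9
(4) = 2.76*j^5 - 12.7861*j^4 + 21.0536*j^3 - 3.336*j^2 - 32.7152*j - 6.713
(5) = 11*l^2 + 4*l - 1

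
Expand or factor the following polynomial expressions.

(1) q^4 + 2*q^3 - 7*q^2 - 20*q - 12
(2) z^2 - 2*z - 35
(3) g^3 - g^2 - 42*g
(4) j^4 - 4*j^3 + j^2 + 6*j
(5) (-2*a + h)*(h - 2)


(1) = (q - 3)*(q + 1)*(q + 2)^2
(2) = (z - 7)*(z + 5)
(3) = g*(g - 7)*(g + 6)
(4) = j*(j - 3)*(j - 2)*(j + 1)
(5) = -2*a*h + 4*a + h^2 - 2*h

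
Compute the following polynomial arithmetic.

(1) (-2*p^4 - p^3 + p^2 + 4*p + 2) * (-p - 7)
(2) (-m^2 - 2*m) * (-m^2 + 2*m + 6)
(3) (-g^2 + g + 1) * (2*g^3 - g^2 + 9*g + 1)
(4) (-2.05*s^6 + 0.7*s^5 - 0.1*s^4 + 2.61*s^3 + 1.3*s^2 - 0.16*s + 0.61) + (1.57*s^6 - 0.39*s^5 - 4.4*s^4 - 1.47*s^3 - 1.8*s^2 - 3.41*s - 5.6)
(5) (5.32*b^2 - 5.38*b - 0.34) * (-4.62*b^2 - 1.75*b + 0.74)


(1) = 2*p^5 + 15*p^4 + 6*p^3 - 11*p^2 - 30*p - 14
(2) = m^4 - 10*m^2 - 12*m
(3) = -2*g^5 + 3*g^4 - 8*g^3 + 7*g^2 + 10*g + 1
(4) = -0.48*s^6 + 0.31*s^5 - 4.5*s^4 + 1.14*s^3 - 0.5*s^2 - 3.57*s - 4.99
(5) = -24.5784*b^4 + 15.5456*b^3 + 14.9226*b^2 - 3.3862*b - 0.2516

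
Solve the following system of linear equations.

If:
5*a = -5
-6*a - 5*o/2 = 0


Then:
a = -1
o = 12/5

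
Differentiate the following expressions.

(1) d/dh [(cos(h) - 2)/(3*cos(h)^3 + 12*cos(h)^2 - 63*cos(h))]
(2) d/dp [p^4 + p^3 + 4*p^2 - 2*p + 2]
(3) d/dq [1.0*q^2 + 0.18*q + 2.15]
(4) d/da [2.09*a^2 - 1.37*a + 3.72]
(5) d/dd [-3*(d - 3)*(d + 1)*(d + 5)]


(1) = 2*(cos(h)^3 - cos(h)^2 - 8*cos(h) + 21)*sin(h)/(3*(cos(h) - 3)^2*(cos(h) + 7)^2*cos(h)^2)
(2) = 4*p^3 + 3*p^2 + 8*p - 2
(3) = 2.0*q + 0.18
(4) = 4.18*a - 1.37
(5) = -9*d^2 - 18*d + 39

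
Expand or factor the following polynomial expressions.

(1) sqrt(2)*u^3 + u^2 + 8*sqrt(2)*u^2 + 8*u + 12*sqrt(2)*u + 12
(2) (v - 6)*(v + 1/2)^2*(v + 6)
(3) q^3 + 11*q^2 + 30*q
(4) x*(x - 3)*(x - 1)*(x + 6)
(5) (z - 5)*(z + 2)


(1) = (u + 2)*(u + 6)*(sqrt(2)*u + 1)
(2) = v^4 + v^3 - 143*v^2/4 - 36*v - 9
(3) = q*(q + 5)*(q + 6)
(4) = x^4 + 2*x^3 - 21*x^2 + 18*x
(5) = z^2 - 3*z - 10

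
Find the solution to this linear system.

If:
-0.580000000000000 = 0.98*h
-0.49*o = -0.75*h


Then:
h = -0.59
o = -0.91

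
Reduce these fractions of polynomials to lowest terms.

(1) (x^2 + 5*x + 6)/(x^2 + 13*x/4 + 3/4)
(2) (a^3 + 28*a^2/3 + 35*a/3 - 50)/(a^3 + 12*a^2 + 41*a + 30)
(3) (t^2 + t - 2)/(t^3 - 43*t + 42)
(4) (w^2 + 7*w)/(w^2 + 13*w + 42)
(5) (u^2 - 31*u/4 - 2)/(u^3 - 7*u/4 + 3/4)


(1) = (4*x + 8)/(4*x + 1)
(2) = (3*a - 5)/(3*a + 3)
(3) = (t + 2)/(t^2 + t - 42)
(4) = w/(w + 6)
(5) = (4*u^2 - 31*u - 8)/(4*u^3 - 7*u + 3)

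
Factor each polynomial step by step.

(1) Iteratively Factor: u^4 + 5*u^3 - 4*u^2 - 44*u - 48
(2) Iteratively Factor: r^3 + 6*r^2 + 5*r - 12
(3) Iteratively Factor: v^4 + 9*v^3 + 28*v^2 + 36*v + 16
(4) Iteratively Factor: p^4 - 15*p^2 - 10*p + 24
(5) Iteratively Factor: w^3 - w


(1) = (u + 2)*(u^3 + 3*u^2 - 10*u - 24) = (u - 3)*(u + 2)*(u^2 + 6*u + 8) = (u - 3)*(u + 2)*(u + 4)*(u + 2)
(2) = (r + 4)*(r^2 + 2*r - 3) = (r + 3)*(r + 4)*(r - 1)
(3) = (v + 4)*(v^3 + 5*v^2 + 8*v + 4) = (v + 1)*(v + 4)*(v^2 + 4*v + 4) = (v + 1)*(v + 2)*(v + 4)*(v + 2)
(4) = (p + 2)*(p^3 - 2*p^2 - 11*p + 12) = (p - 4)*(p + 2)*(p^2 + 2*p - 3) = (p - 4)*(p + 2)*(p + 3)*(p - 1)
(5) = (w + 1)*(w^2 - w) = (w - 1)*(w + 1)*(w)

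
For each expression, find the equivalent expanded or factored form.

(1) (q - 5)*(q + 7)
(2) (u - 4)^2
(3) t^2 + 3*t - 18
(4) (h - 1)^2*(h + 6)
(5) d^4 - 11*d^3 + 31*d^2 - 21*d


(1) = q^2 + 2*q - 35
(2) = u^2 - 8*u + 16
(3) = (t - 3)*(t + 6)
(4) = h^3 + 4*h^2 - 11*h + 6
(5) = d*(d - 7)*(d - 3)*(d - 1)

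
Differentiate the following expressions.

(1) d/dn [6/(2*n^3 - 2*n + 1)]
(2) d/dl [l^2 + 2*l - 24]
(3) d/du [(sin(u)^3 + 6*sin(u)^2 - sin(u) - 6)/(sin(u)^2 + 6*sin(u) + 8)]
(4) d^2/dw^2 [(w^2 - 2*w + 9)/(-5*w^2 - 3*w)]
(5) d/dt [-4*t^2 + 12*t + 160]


(1) = 12*(1 - 3*n^2)/(2*n^3 - 2*n + 1)^2
(2) = 2*l + 2
(3) = (sin(u)^4 + 12*sin(u)^3 + 61*sin(u)^2 + 108*sin(u) + 28)*cos(u)/((sin(u) + 2)^2*(sin(u) + 4)^2)
(4) = 2*(65*w^3 - 675*w^2 - 405*w - 81)/(w^3*(125*w^3 + 225*w^2 + 135*w + 27))
(5) = 12 - 8*t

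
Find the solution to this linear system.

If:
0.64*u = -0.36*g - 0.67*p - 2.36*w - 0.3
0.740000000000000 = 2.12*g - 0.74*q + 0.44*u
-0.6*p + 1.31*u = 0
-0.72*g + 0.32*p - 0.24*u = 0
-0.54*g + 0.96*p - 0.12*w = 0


Then:
g = -0.01
p = -0.02
q = -1.02
u = -0.01
w = -0.12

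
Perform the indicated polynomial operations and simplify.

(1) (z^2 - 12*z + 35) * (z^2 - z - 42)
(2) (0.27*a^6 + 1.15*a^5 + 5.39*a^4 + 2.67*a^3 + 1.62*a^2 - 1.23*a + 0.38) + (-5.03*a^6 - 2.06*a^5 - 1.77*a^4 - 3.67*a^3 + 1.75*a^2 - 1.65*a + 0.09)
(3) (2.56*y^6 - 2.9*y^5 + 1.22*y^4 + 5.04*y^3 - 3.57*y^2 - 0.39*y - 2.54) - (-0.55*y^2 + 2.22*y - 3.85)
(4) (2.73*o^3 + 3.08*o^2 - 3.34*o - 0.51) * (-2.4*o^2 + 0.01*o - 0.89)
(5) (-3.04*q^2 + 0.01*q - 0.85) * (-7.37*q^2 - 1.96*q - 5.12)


(1) = z^4 - 13*z^3 + 5*z^2 + 469*z - 1470
(2) = -4.76*a^6 - 0.91*a^5 + 3.62*a^4 - 1.0*a^3 + 3.37*a^2 - 2.88*a + 0.47
(3) = 2.56*y^6 - 2.9*y^5 + 1.22*y^4 + 5.04*y^3 - 3.02*y^2 - 2.61*y + 1.31
(4) = -6.552*o^5 - 7.3647*o^4 + 5.6171*o^3 - 1.5506*o^2 + 2.9675*o + 0.4539
(5) = 22.4048*q^4 + 5.8847*q^3 + 21.8097*q^2 + 1.6148*q + 4.352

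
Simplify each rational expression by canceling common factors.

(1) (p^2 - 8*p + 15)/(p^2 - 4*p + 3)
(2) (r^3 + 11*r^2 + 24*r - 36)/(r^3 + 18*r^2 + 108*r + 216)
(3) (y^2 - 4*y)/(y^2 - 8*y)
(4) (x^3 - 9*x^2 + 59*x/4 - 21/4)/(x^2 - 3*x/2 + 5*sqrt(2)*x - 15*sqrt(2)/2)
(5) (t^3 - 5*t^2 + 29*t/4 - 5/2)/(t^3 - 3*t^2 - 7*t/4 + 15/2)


(1) = (p - 5)/(p - 1)
(2) = (r - 1)/(r + 6)
(3) = (y - 4)/(y - 8)
(4) = (8*x^2 - 60*x + 28)/(8*x + 40*sqrt(2))
(5) = (2*t - 1)/(2*t + 3)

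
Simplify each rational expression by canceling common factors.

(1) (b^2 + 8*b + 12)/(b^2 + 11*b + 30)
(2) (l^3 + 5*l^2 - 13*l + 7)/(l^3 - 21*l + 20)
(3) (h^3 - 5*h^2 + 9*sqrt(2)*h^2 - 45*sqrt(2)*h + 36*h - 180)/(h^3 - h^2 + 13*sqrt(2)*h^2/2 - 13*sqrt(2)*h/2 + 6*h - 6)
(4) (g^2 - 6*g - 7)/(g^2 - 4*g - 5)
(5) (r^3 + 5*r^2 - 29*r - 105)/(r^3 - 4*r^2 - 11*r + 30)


(1) = (b + 2)/(b + 5)
(2) = (l^2 + 6*l - 7)/(l^2 + l - 20)
(3) = (2*h^2 + h*(-10 + 6*sqrt(2)) - 30*sqrt(2))/(2*h^2 + h*(-2 + sqrt(2)) - sqrt(2))
(4) = (g - 7)/(g - 5)
(5) = (r + 7)/(r - 2)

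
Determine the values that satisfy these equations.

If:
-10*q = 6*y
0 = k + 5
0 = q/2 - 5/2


Then:
k = -5
q = 5
y = -25/3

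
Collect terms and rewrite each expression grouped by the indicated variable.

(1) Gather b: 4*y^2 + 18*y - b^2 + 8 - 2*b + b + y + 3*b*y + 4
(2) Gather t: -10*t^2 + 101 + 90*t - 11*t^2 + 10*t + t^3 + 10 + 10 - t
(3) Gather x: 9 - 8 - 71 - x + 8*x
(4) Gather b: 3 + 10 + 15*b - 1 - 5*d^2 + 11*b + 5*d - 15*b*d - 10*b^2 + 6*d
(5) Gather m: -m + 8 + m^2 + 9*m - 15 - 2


(1) = -b^2 + b*(3*y - 1) + 4*y^2 + 19*y + 12
(2) = t^3 - 21*t^2 + 99*t + 121
(3) = 7*x - 70
(4) = -10*b^2 + b*(26 - 15*d) - 5*d^2 + 11*d + 12
(5) = m^2 + 8*m - 9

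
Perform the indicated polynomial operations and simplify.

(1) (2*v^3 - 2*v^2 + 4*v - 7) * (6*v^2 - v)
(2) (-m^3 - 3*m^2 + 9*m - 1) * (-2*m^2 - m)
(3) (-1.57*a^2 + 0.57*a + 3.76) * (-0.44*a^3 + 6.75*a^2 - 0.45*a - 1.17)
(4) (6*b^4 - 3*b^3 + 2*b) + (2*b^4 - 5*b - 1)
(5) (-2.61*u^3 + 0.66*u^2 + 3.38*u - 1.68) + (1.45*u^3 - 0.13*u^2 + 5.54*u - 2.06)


(1) = 12*v^5 - 14*v^4 + 26*v^3 - 46*v^2 + 7*v
(2) = 2*m^5 + 7*m^4 - 15*m^3 - 7*m^2 + m
(3) = 0.6908*a^5 - 10.8483*a^4 + 2.8996*a^3 + 26.9604*a^2 - 2.3589*a - 4.3992
(4) = 8*b^4 - 3*b^3 - 3*b - 1
(5) = -1.16*u^3 + 0.53*u^2 + 8.92*u - 3.74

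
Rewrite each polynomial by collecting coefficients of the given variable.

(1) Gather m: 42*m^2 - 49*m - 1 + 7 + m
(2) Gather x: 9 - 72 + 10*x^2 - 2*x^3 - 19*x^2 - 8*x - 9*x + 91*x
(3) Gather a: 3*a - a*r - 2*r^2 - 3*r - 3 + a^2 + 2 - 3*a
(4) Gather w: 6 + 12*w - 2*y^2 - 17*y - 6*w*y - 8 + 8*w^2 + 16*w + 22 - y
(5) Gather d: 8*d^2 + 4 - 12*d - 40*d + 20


(1) = 42*m^2 - 48*m + 6
(2) = -2*x^3 - 9*x^2 + 74*x - 63
(3) = a^2 - a*r - 2*r^2 - 3*r - 1
(4) = 8*w^2 + w*(28 - 6*y) - 2*y^2 - 18*y + 20
(5) = 8*d^2 - 52*d + 24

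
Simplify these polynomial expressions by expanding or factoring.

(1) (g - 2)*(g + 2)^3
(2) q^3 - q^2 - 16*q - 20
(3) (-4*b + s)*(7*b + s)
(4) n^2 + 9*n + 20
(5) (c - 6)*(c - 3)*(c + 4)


(1) = g^4 + 4*g^3 - 16*g - 16
(2) = (q - 5)*(q + 2)^2
(3) = -28*b^2 + 3*b*s + s^2
(4) = (n + 4)*(n + 5)
(5) = c^3 - 5*c^2 - 18*c + 72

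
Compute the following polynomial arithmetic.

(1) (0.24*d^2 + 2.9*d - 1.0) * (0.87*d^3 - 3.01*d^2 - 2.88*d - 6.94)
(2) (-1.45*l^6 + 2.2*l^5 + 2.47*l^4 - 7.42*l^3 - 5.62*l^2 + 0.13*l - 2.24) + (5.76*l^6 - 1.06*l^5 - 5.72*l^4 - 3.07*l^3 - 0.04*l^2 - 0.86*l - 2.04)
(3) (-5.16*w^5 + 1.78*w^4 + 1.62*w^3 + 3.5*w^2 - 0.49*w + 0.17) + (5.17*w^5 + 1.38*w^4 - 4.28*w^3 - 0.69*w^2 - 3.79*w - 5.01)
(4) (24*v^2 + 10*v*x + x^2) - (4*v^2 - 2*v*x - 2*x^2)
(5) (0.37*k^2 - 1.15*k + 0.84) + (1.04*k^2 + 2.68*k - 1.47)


(1) = 0.2088*d^5 + 1.8006*d^4 - 10.2902*d^3 - 7.0076*d^2 - 17.246*d + 6.94
(2) = 4.31*l^6 + 1.14*l^5 - 3.25*l^4 - 10.49*l^3 - 5.66*l^2 - 0.73*l - 4.28
(3) = 0.01*w^5 + 3.16*w^4 - 2.66*w^3 + 2.81*w^2 - 4.28*w - 4.84
(4) = 20*v^2 + 12*v*x + 3*x^2
(5) = 1.41*k^2 + 1.53*k - 0.63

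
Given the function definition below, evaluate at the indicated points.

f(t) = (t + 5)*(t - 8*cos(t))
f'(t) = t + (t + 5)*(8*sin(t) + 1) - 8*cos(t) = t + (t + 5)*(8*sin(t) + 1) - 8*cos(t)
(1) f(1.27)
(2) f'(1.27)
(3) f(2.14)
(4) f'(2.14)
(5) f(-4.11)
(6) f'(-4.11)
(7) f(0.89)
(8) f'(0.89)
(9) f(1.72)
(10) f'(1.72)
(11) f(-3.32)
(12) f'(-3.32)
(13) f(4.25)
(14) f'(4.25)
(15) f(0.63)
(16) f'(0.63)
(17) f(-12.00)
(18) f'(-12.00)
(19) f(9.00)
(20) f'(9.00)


(1) = -6.90
(2) = 53.08
(3) = 46.07
(4) = 61.71
(5) = 0.38
(6) = 7.18
(7) = -24.42
(8) = 38.36
(9) = 19.55
(10) = 62.79
(11) = 7.65
(12) = 8.62
(13) = 72.32
(14) = -49.16
(15) = -32.85
(16) = 26.33
(17) = 131.26
(18) = -55.80
(19) = 228.05
(20) = 76.45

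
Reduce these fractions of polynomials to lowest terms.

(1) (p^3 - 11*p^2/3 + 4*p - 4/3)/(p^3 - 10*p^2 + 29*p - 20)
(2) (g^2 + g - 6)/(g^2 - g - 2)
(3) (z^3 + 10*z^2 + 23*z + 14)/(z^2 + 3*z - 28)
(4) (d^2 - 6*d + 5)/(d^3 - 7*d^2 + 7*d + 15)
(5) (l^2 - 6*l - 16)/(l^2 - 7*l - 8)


(1) = (3*p^2 - 8*p + 4)/(3*p^2 - 27*p + 60)
(2) = (g + 3)/(g + 1)
(3) = (z^2 + 3*z + 2)/(z - 4)
(4) = (d - 1)/(d^2 - 2*d - 3)
(5) = (l + 2)/(l + 1)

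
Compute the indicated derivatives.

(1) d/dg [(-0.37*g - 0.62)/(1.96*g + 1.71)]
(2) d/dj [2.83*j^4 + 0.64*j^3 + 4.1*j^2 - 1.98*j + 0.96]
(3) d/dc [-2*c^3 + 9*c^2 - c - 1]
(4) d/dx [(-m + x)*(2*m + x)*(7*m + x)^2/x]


(1) = (1.1417*g + 0.996075)/(1.96*g + 1.71)^3
(2) = 11.32*j^3 + 1.92*j^2 + 8.2*j - 1.98
(3) = -6*c^2 + 18*c - 1
(4) = 98*m^4/x^2 + 61*m^2 + 30*m*x + 3*x^2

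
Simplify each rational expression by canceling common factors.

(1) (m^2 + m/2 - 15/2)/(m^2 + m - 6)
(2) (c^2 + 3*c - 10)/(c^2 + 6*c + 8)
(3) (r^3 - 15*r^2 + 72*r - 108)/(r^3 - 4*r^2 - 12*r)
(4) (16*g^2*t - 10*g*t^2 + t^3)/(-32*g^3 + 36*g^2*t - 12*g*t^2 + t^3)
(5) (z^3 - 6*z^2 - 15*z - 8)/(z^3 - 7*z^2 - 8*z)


(1) = (2*m - 5)/(2*m - 4)
(2) = (c^2 + 3*c - 10)/(c^2 + 6*c + 8)
(3) = (r^2 - 9*r + 18)/(r^2 + 2*r)
(4) = t/(-2*g + t)
(5) = (z + 1)/z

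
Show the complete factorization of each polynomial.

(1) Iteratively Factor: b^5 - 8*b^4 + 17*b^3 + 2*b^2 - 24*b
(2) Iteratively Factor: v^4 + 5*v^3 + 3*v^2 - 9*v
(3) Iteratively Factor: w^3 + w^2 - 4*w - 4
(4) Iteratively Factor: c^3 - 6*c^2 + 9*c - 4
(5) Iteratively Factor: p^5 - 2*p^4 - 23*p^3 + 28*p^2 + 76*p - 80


(1) = (b + 1)*(b^4 - 9*b^3 + 26*b^2 - 24*b) = (b - 2)*(b + 1)*(b^3 - 7*b^2 + 12*b) = (b - 3)*(b - 2)*(b + 1)*(b^2 - 4*b) = b*(b - 3)*(b - 2)*(b + 1)*(b - 4)
(2) = (v - 1)*(v^3 + 6*v^2 + 9*v) = (v - 1)*(v + 3)*(v^2 + 3*v) = v*(v - 1)*(v + 3)*(v + 3)
(3) = (w - 2)*(w^2 + 3*w + 2) = (w - 2)*(w + 1)*(w + 2)
(4) = (c - 1)*(c^2 - 5*c + 4) = (c - 1)^2*(c - 4)
(5) = (p + 4)*(p^4 - 6*p^3 + p^2 + 24*p - 20) = (p - 5)*(p + 4)*(p^3 - p^2 - 4*p + 4) = (p - 5)*(p - 2)*(p + 4)*(p^2 + p - 2) = (p - 5)*(p - 2)*(p + 2)*(p + 4)*(p - 1)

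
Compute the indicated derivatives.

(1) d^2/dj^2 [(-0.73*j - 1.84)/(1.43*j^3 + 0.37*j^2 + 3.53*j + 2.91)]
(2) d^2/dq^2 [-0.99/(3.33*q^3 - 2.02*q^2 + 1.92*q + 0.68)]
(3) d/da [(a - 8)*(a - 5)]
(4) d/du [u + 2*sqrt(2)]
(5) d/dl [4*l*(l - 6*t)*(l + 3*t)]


(1) = (-8.956662*j^5 - 47.46885*j^4 - 8.406644*j^3 - 20.787204*j^2 + 36.237354*j - 26.896298)/(2.924207*j^9 + 2.269839*j^8 + 22.242792*j^7 + 29.108968*j^6 + 64.145118*j^5 + 103.16307*j^4 + 103.119632*j^3 + 118.183248*j^2 + 89.677179*j + 24.642171)
(2) = ((19.7802*q - 3.9996)*(3.33*q^3 - 2.02*q^2 + 1.92*q + 0.68) - 0.99*(9.99*q^2 - 4.04*q + 1.92)*(19.98*q^2 - 8.08*q + 3.84))/(3.33*q^3 - 2.02*q^2 + 1.92*q + 0.68)^3
(3) = 2*a - 13
(4) = 1
(5) = 12*l^2 - 24*l*t - 72*t^2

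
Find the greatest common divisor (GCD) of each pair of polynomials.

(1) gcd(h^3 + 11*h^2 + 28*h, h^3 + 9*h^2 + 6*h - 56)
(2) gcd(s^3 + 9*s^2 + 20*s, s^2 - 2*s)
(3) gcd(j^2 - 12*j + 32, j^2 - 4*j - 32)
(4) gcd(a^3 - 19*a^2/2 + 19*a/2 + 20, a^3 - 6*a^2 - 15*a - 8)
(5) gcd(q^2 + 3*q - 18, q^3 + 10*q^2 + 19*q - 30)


(1) = gcd(h*(h + 4)*(h + 7), (h - 2)*(h + 4)*(h + 7)) = h^2 + 11*h + 28
(2) = gcd(s*(s + 4)*(s + 5), s*(s - 2)) = s
(3) = gcd((j - 8)*(j - 4), (j - 8)*(j + 4)) = j - 8
(4) = a^2 - 7*a - 8
(5) = q + 6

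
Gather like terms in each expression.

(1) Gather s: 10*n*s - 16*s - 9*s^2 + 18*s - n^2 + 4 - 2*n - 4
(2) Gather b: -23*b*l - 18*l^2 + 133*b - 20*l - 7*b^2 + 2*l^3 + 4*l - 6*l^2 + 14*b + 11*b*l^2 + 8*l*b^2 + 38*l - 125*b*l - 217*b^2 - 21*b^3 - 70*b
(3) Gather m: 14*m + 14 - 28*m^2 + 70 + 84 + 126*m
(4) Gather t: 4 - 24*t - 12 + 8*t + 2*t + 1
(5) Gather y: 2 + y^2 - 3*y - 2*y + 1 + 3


(1) = -n^2 - 2*n - 9*s^2 + s*(10*n + 2)
(2) = -21*b^3 + b^2*(8*l - 224) + b*(11*l^2 - 148*l + 77) + 2*l^3 - 24*l^2 + 22*l
(3) = -28*m^2 + 140*m + 168
(4) = -14*t - 7
(5) = y^2 - 5*y + 6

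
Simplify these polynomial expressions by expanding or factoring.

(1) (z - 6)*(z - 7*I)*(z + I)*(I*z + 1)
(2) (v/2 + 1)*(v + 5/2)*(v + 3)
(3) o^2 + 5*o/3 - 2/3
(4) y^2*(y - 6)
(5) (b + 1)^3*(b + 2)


(1) = I*z^4 + 7*z^3 - 6*I*z^3 - 42*z^2 + I*z^2 + 7*z - 6*I*z - 42
(2) = v^3/2 + 15*v^2/4 + 37*v/4 + 15/2
(3) = (o - 1/3)*(o + 2)
(4) = y^3 - 6*y^2
(5) = b^4 + 5*b^3 + 9*b^2 + 7*b + 2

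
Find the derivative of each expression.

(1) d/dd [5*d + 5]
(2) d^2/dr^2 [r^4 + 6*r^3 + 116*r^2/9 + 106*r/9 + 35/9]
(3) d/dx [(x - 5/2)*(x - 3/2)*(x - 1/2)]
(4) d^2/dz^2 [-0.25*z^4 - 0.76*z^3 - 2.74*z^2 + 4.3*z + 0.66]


(1) = 5
(2) = 12*r^2 + 36*r + 232/9
(3) = 3*x^2 - 9*x + 23/4
(4) = -3.0*z^2 - 4.56*z - 5.48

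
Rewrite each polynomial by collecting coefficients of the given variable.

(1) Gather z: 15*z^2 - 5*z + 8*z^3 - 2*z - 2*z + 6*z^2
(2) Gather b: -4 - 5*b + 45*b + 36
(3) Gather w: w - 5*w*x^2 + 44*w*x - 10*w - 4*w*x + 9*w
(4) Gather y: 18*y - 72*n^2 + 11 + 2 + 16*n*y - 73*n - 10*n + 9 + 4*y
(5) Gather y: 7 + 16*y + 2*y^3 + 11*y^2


(1) = 8*z^3 + 21*z^2 - 9*z
(2) = 40*b + 32
(3) = w*(-5*x^2 + 40*x)
(4) = -72*n^2 - 83*n + y*(16*n + 22) + 22
(5) = 2*y^3 + 11*y^2 + 16*y + 7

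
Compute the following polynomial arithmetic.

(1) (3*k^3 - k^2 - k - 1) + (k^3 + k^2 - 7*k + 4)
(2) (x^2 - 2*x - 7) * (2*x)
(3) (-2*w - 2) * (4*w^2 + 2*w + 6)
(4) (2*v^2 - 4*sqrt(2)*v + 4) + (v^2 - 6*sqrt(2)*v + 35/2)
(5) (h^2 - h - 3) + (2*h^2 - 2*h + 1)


(1) = 4*k^3 - 8*k + 3
(2) = 2*x^3 - 4*x^2 - 14*x
(3) = -8*w^3 - 12*w^2 - 16*w - 12
(4) = 3*v^2 - 10*sqrt(2)*v + 43/2
(5) = 3*h^2 - 3*h - 2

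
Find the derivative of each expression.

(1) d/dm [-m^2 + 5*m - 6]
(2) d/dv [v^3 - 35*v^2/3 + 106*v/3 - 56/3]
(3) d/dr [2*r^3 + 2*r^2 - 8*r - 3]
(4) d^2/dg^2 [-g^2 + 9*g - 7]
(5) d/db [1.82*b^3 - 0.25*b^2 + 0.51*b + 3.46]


(1) = 5 - 2*m
(2) = 3*v^2 - 70*v/3 + 106/3
(3) = 6*r^2 + 4*r - 8
(4) = -2
(5) = 5.46*b^2 - 0.5*b + 0.51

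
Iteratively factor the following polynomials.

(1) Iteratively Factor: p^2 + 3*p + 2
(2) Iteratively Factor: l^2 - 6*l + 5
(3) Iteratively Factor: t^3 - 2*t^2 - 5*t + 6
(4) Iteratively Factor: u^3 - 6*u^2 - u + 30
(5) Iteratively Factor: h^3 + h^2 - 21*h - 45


(1) = (p + 1)*(p + 2)
(2) = (l - 5)*(l - 1)
(3) = (t - 1)*(t^2 - t - 6) = (t - 3)*(t - 1)*(t + 2)
(4) = (u - 3)*(u^2 - 3*u - 10) = (u - 5)*(u - 3)*(u + 2)
(5) = (h + 3)*(h^2 - 2*h - 15) = (h + 3)^2*(h - 5)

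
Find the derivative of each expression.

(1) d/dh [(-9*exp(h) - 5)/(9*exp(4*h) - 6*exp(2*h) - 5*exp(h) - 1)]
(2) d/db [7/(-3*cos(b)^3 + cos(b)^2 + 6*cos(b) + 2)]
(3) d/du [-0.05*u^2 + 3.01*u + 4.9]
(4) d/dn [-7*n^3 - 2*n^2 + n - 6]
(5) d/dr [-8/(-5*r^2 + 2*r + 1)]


(1) = (-(9*exp(h) + 5)*(-36*exp(3*h) + 12*exp(h) + 5) - 81*exp(4*h) + 54*exp(2*h) + 45*exp(h) + 9)*exp(h)/(-9*exp(4*h) + 6*exp(2*h) + 5*exp(h) + 1)^2
(2) = 7*(-9*cos(b)^2 + 2*cos(b) + 6)*sin(b)/(-3*cos(b)^3 + cos(b)^2 + 6*cos(b) + 2)^2
(3) = 3.01 - 0.1*u
(4) = -21*n^2 - 4*n + 1
(5) = 16*(1 - 5*r)/(-5*r^2 + 2*r + 1)^2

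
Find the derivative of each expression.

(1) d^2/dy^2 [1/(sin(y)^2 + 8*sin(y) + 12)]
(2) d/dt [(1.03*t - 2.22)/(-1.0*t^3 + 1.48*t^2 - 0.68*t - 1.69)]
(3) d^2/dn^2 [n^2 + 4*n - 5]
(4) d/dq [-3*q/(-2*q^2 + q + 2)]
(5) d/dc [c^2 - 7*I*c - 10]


(1) = 2*(-2*sin(y)^4 - 12*sin(y)^3 - 5*sin(y)^2 + 72*sin(y) + 52)/(sin(y)^2 + 8*sin(y) + 12)^3
(2) = (2.06*t^3 - 8.1844*t^2 + 6.5712*t - 3.2503)/(1.0*t^6 - 2.96*t^5 + 3.5504*t^4 + 1.3672*t^3 - 4.54*t^2 + 2.2984*t + 2.8561)
(3) = 2
(4) = 3*(2*q^2 - q*(4*q - 1) - q - 2)/(-2*q^2 + q + 2)^2
(5) = 2*c - 7*I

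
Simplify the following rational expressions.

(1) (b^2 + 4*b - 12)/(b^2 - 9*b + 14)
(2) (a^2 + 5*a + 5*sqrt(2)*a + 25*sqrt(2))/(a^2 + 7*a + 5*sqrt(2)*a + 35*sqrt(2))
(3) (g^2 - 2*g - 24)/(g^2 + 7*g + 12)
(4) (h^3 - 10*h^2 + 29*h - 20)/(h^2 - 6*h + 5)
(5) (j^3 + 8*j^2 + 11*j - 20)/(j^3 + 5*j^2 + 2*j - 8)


(1) = (b + 6)/(b - 7)
(2) = (a + 5)/(a + 7)
(3) = (g - 6)/(g + 3)
(4) = h - 4
(5) = (j + 5)/(j + 2)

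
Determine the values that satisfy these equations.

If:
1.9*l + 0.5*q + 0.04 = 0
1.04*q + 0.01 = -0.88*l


Then:
l = -0.02
q = 0.01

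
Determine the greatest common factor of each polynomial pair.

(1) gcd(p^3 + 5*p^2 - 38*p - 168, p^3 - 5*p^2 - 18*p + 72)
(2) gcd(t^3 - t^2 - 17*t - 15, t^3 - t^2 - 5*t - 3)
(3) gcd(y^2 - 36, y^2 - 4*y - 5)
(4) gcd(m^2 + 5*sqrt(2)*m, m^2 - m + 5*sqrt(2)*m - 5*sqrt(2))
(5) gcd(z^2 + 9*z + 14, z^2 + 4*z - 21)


(1) = gcd((p - 6)*(p + 4)*(p + 7), (p - 6)*(p - 3)*(p + 4)) = p^2 - 2*p - 24
(2) = gcd((t - 5)*(t + 1)*(t + 3), (t - 3)*(t + 1)^2) = t + 1
(3) = 1
(4) = m + 5*sqrt(2)
(5) = gcd((z + 2)*(z + 7), (z - 3)*(z + 7)) = z + 7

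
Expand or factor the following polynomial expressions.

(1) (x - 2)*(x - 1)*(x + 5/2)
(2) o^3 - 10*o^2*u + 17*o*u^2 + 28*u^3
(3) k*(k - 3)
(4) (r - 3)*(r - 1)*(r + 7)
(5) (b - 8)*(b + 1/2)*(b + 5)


(1) = x^3 - x^2/2 - 11*x/2 + 5
(2) = (o - 7*u)*(o - 4*u)*(o + u)
(3) = k^2 - 3*k
(4) = r^3 + 3*r^2 - 25*r + 21
(5) = b^3 - 5*b^2/2 - 83*b/2 - 20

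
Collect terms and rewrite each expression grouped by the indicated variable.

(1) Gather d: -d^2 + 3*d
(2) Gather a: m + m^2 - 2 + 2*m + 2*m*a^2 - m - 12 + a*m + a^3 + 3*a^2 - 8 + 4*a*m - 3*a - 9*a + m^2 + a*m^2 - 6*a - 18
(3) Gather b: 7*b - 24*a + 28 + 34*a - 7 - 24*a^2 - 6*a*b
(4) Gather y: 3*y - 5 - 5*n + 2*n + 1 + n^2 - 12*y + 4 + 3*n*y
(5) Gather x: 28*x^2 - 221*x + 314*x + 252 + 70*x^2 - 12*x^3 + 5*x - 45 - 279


(1) = -d^2 + 3*d
(2) = a^3 + a^2*(2*m + 3) + a*(m^2 + 5*m - 18) + 2*m^2 + 2*m - 40
(3) = -24*a^2 + 10*a + b*(7 - 6*a) + 21
(4) = n^2 - 3*n + y*(3*n - 9)
(5) = -12*x^3 + 98*x^2 + 98*x - 72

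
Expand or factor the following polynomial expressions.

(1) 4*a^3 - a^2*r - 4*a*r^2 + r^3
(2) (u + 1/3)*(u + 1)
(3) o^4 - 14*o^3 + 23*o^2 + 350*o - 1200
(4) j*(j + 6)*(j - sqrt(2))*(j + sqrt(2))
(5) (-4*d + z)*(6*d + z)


(1) = (-4*a + r)*(-a + r)*(a + r)
(2) = u^2 + 4*u/3 + 1/3
(3) = (o - 8)*(o - 6)*(o - 5)*(o + 5)
(4) = j^4 + 6*j^3 - 2*j^2 - 12*j
(5) = -24*d^2 + 2*d*z + z^2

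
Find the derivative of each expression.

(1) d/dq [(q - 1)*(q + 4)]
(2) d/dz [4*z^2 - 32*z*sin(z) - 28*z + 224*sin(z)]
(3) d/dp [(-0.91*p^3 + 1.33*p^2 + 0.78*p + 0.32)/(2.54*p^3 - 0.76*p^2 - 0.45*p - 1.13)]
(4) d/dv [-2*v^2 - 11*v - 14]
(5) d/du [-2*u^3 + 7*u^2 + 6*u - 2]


(1) = 2*q + 3
(2) = -32*z*cos(z) + 8*z - 32*sin(z) + 224*cos(z) - 28
(3) = (-2.6866*p^4 - 3.1434*p^3 + 0.6408*p^2 - 2.5194*p - 0.7374)/(6.4516*p^6 - 3.8608*p^5 - 1.7084*p^4 - 5.0564*p^3 + 1.9201*p^2 + 1.017*p + 1.2769)
(4) = -4*v - 11
(5) = -6*u^2 + 14*u + 6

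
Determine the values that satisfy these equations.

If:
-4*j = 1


Then:
j = -1/4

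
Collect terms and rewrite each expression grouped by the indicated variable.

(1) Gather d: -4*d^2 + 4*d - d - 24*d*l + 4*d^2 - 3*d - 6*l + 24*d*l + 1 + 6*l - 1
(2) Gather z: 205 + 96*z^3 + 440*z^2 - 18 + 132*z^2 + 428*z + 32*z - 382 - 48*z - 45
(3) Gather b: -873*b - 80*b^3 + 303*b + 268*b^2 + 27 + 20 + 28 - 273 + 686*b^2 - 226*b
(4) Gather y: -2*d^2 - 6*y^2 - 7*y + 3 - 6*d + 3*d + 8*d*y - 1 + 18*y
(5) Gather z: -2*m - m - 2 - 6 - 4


(1) = 0
(2) = 96*z^3 + 572*z^2 + 412*z - 240
(3) = -80*b^3 + 954*b^2 - 796*b - 198
(4) = -2*d^2 - 3*d - 6*y^2 + y*(8*d + 11) + 2
(5) = -3*m - 12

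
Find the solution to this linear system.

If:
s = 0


Then:
s = 0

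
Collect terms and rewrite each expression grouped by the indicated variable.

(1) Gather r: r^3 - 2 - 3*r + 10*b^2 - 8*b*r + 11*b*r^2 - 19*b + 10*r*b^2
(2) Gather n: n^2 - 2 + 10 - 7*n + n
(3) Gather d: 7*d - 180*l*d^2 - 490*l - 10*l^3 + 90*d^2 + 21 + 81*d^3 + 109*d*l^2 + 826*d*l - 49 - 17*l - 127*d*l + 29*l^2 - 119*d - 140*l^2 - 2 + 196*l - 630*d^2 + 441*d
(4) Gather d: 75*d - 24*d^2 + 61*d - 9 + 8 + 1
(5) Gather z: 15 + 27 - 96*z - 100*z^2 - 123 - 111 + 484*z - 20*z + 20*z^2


(1) = 10*b^2 + 11*b*r^2 - 19*b + r^3 + r*(10*b^2 - 8*b - 3) - 2
(2) = n^2 - 6*n + 8
(3) = 81*d^3 + d^2*(-180*l - 540) + d*(109*l^2 + 699*l + 329) - 10*l^3 - 111*l^2 - 311*l - 30
(4) = -24*d^2 + 136*d
(5) = -80*z^2 + 368*z - 192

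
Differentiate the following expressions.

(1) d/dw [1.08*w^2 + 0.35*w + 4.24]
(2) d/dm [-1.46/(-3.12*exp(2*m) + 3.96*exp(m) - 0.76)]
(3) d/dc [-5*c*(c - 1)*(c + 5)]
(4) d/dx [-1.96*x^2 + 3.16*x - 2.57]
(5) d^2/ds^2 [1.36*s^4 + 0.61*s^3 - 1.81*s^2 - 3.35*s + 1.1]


(1) = 2.16*w + 0.35
(2) = (5.7816 - 9.1104*exp(m))*exp(m)/(3.12*exp(2*m) - 3.96*exp(m) + 0.76)^2
(3) = -15*c^2 - 40*c + 25
(4) = 3.16 - 3.92*x
(5) = 16.32*s^2 + 3.66*s - 3.62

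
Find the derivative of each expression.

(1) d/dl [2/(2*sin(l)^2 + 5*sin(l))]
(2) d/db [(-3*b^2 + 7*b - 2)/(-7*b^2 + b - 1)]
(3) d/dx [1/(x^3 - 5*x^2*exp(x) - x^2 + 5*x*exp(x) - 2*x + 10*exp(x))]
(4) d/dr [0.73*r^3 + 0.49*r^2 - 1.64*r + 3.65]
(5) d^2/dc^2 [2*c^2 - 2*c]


(1) = -2*(4*sin(l) + 5)*cos(l)/((2*sin(l) + 5)^2*sin(l)^2)
(2) = (46*b^2 - 22*b - 5)/(49*b^4 - 14*b^3 + 15*b^2 - 2*b + 1)
(3) = (5*x^2*exp(x) - 3*x^2 + 5*x*exp(x) + 2*x - 15*exp(x) + 2)/(x^3 - 5*x^2*exp(x) - x^2 + 5*x*exp(x) - 2*x + 10*exp(x))^2
(4) = 2.19*r^2 + 0.98*r - 1.64
(5) = 4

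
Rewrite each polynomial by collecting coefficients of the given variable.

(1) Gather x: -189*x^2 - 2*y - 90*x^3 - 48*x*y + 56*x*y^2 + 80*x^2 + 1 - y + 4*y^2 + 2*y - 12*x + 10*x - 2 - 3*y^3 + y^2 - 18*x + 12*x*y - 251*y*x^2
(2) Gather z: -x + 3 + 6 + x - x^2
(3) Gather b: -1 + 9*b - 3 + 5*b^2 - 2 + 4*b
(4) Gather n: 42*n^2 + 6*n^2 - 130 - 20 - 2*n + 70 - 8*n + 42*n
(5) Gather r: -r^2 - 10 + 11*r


(1) = -90*x^3 + x^2*(-251*y - 109) + x*(56*y^2 - 36*y - 20) - 3*y^3 + 5*y^2 - y - 1
(2) = 9 - x^2
(3) = 5*b^2 + 13*b - 6
(4) = 48*n^2 + 32*n - 80
(5) = -r^2 + 11*r - 10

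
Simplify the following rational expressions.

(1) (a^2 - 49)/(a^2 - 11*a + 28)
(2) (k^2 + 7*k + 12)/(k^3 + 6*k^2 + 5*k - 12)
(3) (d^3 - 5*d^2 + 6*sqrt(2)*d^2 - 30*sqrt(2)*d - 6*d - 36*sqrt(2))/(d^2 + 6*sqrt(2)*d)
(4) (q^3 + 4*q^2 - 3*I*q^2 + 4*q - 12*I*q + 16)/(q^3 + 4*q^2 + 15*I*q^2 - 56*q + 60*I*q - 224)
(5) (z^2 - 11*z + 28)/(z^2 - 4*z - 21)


(1) = (a + 7)/(a - 4)
(2) = 1/(k - 1)
(3) = (d^2 - 5*d - 6)/d
(4) = (q^2 - 3*I*q + 4)/(q^2 + 15*I*q - 56)
(5) = (z - 4)/(z + 3)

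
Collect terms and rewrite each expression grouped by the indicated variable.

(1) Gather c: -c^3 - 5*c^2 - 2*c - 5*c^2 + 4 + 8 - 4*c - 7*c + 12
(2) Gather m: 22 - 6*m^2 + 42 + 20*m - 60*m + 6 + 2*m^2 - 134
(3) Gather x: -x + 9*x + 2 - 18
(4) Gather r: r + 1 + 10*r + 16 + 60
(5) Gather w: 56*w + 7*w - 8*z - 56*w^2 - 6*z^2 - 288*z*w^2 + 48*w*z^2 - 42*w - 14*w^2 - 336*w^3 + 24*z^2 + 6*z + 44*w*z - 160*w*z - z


(1) = -c^3 - 10*c^2 - 13*c + 24
(2) = -4*m^2 - 40*m - 64
(3) = 8*x - 16
(4) = 11*r + 77
(5) = -336*w^3 + w^2*(-288*z - 70) + w*(48*z^2 - 116*z + 21) + 18*z^2 - 3*z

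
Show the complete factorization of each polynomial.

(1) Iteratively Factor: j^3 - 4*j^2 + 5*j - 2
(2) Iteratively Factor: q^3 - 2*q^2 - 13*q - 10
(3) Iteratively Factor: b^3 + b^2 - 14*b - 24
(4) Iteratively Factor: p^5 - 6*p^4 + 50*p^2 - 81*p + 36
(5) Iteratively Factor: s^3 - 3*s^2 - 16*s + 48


(1) = (j - 1)*(j^2 - 3*j + 2) = (j - 2)*(j - 1)*(j - 1)
(2) = (q - 5)*(q^2 + 3*q + 2) = (q - 5)*(q + 2)*(q + 1)
(3) = (b + 3)*(b^2 - 2*b - 8) = (b - 4)*(b + 3)*(b + 2)
(4) = (p - 4)*(p^4 - 2*p^3 - 8*p^2 + 18*p - 9) = (p - 4)*(p - 1)*(p^3 - p^2 - 9*p + 9) = (p - 4)*(p - 1)^2*(p^2 - 9) = (p - 4)*(p - 1)^2*(p + 3)*(p - 3)
(5) = (s - 4)*(s^2 + s - 12) = (s - 4)*(s - 3)*(s + 4)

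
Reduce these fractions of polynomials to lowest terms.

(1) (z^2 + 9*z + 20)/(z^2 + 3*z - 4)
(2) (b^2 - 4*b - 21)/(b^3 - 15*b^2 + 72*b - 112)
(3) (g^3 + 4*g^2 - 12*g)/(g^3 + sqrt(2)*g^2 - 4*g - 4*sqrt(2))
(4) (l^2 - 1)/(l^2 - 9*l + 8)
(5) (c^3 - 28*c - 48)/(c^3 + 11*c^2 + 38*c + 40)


(1) = (z + 5)/(z - 1)
(2) = (b + 3)/(b^2 - 8*b + 16)
(3) = (g^2 + 6*g)/(g^2 + g*(sqrt(2) + 2) + 2*sqrt(2))
(4) = (l + 1)/(l - 8)
(5) = (c - 6)/(c + 5)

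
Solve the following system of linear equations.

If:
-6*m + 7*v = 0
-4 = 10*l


Then:
l = -2/5
m = 7*v/6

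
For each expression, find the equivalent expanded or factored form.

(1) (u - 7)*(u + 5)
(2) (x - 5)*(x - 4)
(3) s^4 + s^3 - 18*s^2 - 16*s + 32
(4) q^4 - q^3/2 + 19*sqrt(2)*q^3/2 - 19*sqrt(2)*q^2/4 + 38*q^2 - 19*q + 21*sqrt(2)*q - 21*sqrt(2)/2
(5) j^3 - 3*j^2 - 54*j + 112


(1) = u^2 - 2*u - 35
(2) = x^2 - 9*x + 20
(3) = (s - 4)*(s - 1)*(s + 2)*(s + 4)
(4) = (q - 1/2)*(q + sqrt(2))*(q + 3*sqrt(2)/2)*(q + 7*sqrt(2))
(5) = (j - 8)*(j - 2)*(j + 7)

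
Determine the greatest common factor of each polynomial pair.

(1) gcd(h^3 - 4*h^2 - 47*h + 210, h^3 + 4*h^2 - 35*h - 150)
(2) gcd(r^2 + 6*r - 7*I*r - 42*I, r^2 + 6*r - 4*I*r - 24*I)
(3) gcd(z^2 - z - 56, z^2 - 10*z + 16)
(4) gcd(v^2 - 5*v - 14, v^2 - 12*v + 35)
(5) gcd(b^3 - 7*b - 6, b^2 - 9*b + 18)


(1) = gcd((h - 6)*(h - 5)*(h + 7), (h - 6)*(h + 5)^2) = h - 6
(2) = r + 6
(3) = gcd((z - 8)*(z + 7), (z - 8)*(z - 2)) = z - 8
(4) = gcd((v - 7)*(v + 2), (v - 7)*(v - 5)) = v - 7
(5) = b - 3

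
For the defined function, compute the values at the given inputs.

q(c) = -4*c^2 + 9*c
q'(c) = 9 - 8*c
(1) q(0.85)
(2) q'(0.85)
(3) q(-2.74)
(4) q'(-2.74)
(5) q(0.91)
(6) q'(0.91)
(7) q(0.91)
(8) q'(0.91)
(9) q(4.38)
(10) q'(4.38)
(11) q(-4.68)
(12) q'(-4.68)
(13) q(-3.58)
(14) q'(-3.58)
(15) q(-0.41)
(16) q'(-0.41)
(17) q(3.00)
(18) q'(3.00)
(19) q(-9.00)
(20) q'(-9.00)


(1) = 4.76
(2) = 2.20
(3) = -54.69
(4) = 30.92
(5) = 4.88
(6) = 1.72
(7) = 4.88
(8) = 1.72
(9) = -37.32
(10) = -26.04
(11) = -129.73
(12) = 46.44
(13) = -83.49
(14) = 37.64
(15) = -4.36
(16) = 12.28
(17) = -9.00
(18) = -15.00
(19) = -405.00
(20) = 81.00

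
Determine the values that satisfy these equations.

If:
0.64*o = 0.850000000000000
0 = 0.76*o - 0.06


Then:
No Solution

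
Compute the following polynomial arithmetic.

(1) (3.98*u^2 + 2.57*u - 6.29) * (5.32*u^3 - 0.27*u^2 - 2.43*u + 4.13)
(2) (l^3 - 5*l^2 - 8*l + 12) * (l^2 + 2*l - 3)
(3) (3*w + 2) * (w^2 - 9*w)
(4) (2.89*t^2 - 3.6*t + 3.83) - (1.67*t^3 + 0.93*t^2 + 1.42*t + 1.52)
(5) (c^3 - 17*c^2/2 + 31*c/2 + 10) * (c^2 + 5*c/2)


(1) = 21.1736*u^5 + 12.5978*u^4 - 43.8281*u^3 + 11.8906*u^2 + 25.8988*u - 25.9777
(2) = l^5 - 3*l^4 - 21*l^3 + 11*l^2 + 48*l - 36
(3) = 3*w^3 - 25*w^2 - 18*w
(4) = -1.67*t^3 + 1.96*t^2 - 5.02*t + 2.31
(5) = c^5 - 6*c^4 - 23*c^3/4 + 195*c^2/4 + 25*c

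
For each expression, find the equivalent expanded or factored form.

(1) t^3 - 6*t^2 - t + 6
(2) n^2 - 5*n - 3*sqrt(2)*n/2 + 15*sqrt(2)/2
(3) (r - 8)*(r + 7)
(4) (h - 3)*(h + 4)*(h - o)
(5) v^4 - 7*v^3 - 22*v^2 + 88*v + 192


(1) = (t - 6)*(t - 1)*(t + 1)
(2) = (n - 5)*(n - 3*sqrt(2)/2)
(3) = r^2 - r - 56
(4) = h^3 - h^2*o + h^2 - h*o - 12*h + 12*o
(5) = (v - 8)*(v - 4)*(v + 2)*(v + 3)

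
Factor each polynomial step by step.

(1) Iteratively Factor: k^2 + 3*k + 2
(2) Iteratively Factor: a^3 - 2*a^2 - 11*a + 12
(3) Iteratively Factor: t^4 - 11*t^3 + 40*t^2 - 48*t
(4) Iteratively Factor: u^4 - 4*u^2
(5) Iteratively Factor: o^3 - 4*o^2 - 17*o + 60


(1) = (k + 1)*(k + 2)
(2) = (a + 3)*(a^2 - 5*a + 4) = (a - 1)*(a + 3)*(a - 4)
(3) = (t - 3)*(t^3 - 8*t^2 + 16*t) = (t - 4)*(t - 3)*(t^2 - 4*t) = t*(t - 4)*(t - 3)*(t - 4)
(4) = (u + 2)*(u^3 - 2*u^2) = (u - 2)*(u + 2)*(u^2) = u*(u - 2)*(u + 2)*(u)
(5) = (o + 4)*(o^2 - 8*o + 15) = (o - 5)*(o + 4)*(o - 3)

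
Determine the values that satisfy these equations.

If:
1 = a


Then:
a = 1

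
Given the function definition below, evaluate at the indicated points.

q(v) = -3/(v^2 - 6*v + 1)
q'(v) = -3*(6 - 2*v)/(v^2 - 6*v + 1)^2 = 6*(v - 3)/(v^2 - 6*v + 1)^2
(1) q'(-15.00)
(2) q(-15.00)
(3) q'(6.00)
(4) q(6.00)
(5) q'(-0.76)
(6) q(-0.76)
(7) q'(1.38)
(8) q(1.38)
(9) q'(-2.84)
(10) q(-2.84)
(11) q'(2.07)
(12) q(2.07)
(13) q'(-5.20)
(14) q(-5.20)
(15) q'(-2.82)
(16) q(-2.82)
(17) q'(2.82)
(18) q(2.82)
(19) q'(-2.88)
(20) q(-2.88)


(1) = -0.00
(2) = -0.01
(3) = 18.00
(4) = -3.00
(5) = -0.60
(6) = -0.49
(7) = -0.34
(8) = 0.56
(9) = -0.05
(10) = -0.11
(11) = -0.11
(12) = 0.42
(13) = -0.01
(14) = -0.05
(15) = -0.05
(16) = -0.12
(17) = -0.02
(18) = 0.38
(19) = -0.05
(20) = -0.11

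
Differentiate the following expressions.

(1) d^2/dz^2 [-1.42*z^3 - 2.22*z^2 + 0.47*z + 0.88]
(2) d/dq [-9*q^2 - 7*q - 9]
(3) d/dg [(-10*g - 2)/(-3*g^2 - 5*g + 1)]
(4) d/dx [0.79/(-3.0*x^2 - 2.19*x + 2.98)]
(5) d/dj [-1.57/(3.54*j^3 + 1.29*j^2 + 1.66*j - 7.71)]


(1) = -8.52*z - 4.44
(2) = -18*q - 7
(3) = 2*(-15*g^2 - 6*g - 10)/(9*g^4 + 30*g^3 + 19*g^2 - 10*g + 1)
(4) = (4.74*x + 1.7301)/(3.0*x^2 + 2.19*x - 2.98)^2
(5) = (16.6734*j^2 + 4.0506*j + 2.6062)/(3.54*j^3 + 1.29*j^2 + 1.66*j - 7.71)^2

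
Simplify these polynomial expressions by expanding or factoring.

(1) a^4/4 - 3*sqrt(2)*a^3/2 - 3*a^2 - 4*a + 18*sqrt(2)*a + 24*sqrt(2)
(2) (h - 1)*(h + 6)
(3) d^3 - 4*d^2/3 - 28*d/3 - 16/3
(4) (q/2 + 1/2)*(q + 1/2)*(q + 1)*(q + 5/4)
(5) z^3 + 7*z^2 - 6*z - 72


(1) = (a/2 + 1)^2*(a - 4)*(a - 6*sqrt(2))
(2) = h^2 + 5*h - 6
(3) = (d - 4)*(d + 2/3)*(d + 2)
(4) = q^4/2 + 15*q^3/8 + 41*q^2/16 + 3*q/2 + 5/16
(5) = (z - 3)*(z + 4)*(z + 6)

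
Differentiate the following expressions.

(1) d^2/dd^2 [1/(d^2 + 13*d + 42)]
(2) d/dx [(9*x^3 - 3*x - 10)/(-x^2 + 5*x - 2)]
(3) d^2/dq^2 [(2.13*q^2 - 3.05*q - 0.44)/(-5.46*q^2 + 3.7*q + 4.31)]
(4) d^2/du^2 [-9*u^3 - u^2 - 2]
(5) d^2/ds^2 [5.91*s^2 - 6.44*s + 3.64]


(1) = 2*(-d^2 - 13*d + (2*d + 13)^2 - 42)/(d^2 + 13*d + 42)^3
(2) = (-9*x^4 + 90*x^3 - 57*x^2 - 20*x + 56)/(x^4 - 10*x^3 + 29*x^2 - 20*x + 4)
(3) = (95.79024*q^3 - 222.044004*q^2 + 377.3133*q - 143.654998)/(162.771336*q^6 - 330.90876*q^5 - 161.221788*q^4 + 471.77072*q^3 + 127.264818*q^2 - 206.19471*q - 80.062991)
(4) = -54*u - 2
(5) = 11.8200000000000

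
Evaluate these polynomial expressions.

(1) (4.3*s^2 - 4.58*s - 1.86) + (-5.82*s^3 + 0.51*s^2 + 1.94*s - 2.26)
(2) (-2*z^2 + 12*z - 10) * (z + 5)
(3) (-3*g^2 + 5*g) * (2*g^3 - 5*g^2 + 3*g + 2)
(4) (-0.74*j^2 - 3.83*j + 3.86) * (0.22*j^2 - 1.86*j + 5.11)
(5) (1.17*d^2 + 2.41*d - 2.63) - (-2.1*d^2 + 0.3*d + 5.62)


(1) = -5.82*s^3 + 4.81*s^2 - 2.64*s - 4.12
(2) = -2*z^3 + 2*z^2 + 50*z - 50
(3) = -6*g^5 + 25*g^4 - 34*g^3 + 9*g^2 + 10*g
(4) = -0.1628*j^4 + 0.5338*j^3 + 4.1916*j^2 - 26.7509*j + 19.7246
(5) = 3.27*d^2 + 2.11*d - 8.25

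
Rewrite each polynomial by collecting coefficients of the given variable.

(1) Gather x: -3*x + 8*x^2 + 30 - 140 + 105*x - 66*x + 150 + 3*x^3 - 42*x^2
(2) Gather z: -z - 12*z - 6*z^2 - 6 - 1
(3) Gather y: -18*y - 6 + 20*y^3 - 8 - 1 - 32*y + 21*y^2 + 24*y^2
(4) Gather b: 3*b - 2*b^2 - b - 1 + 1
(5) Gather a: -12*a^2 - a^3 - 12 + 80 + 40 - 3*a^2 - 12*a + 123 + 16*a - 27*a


(1) = 3*x^3 - 34*x^2 + 36*x + 40
(2) = -6*z^2 - 13*z - 7
(3) = 20*y^3 + 45*y^2 - 50*y - 15
(4) = -2*b^2 + 2*b
(5) = -a^3 - 15*a^2 - 23*a + 231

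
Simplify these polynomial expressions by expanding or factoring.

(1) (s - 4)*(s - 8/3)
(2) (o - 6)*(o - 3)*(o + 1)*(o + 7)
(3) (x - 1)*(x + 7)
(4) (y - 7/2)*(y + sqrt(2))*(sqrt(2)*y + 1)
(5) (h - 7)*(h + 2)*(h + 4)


(1) = s^2 - 20*s/3 + 32/3
(2) = o^4 - o^3 - 47*o^2 + 81*o + 126
(3) = x^2 + 6*x - 7
(4) = sqrt(2)*y^3 - 7*sqrt(2)*y^2/2 + 3*y^2 - 21*y/2 + sqrt(2)*y - 7*sqrt(2)/2
(5) = h^3 - h^2 - 34*h - 56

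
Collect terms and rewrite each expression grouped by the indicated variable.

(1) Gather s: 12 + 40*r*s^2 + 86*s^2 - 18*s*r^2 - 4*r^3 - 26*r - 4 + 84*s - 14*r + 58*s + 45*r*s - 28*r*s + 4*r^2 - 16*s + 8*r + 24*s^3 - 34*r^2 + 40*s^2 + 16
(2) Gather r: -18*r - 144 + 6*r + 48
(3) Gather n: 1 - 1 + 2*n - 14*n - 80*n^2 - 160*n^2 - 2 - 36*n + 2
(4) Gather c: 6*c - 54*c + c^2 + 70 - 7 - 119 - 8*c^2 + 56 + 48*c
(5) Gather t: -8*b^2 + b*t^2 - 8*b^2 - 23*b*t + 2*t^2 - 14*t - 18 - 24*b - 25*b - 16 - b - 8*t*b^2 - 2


(1) = -4*r^3 - 30*r^2 - 32*r + 24*s^3 + s^2*(40*r + 126) + s*(-18*r^2 + 17*r + 126) + 24
(2) = -12*r - 96
(3) = -240*n^2 - 48*n
(4) = -7*c^2
(5) = -16*b^2 - 50*b + t^2*(b + 2) + t*(-8*b^2 - 23*b - 14) - 36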